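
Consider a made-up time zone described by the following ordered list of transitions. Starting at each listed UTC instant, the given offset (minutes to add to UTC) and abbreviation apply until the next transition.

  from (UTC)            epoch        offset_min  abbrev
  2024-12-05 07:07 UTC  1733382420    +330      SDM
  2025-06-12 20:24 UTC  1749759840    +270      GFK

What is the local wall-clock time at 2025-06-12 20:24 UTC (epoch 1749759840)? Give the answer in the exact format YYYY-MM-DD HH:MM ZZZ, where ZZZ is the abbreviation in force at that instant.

Query: 2025-06-12 20:24 UTC
Rule 2/2 (GFK, +04:30): 2025-06-12 20:24 UTC ≤ query < +∞
20·60 + 24 + 270 = 1494 min
1494 = 1·1440 + 54; 54 = 0·60 + 54 → 00:54, 2025-06-12 + 1 day = 2025-06-13
→ 2025-06-13 00:54 GFK

2025-06-13 00:54 GFK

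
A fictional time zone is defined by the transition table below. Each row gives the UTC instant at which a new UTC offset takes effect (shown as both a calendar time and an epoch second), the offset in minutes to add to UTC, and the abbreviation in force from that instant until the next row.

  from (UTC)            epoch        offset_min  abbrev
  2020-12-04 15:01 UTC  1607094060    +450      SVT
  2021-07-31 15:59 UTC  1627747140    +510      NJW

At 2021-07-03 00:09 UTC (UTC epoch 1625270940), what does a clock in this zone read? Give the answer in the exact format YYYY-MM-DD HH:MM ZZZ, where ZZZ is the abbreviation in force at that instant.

2021-07-03 07:39 SVT

Query: 2021-07-03 00:09 UTC
Rule 1/2 (SVT, +07:30): 2020-12-04 15:01 UTC ≤ query < 2021-07-31 15:59 UTC
0·60 + 9 + 450 = 459 min
459 = 0·1440 + 459; 459 = 7·60 + 39 → 07:39, same day
→ 2021-07-03 07:39 SVT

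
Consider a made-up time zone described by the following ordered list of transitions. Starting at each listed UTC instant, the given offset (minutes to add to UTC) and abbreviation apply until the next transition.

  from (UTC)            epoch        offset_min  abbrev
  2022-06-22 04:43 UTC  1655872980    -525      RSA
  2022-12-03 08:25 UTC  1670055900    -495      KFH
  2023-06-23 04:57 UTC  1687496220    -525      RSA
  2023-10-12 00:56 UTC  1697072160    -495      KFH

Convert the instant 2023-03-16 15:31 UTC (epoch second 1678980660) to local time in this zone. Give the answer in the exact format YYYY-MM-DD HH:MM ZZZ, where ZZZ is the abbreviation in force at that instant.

2023-03-16 07:16 KFH

Query: 2023-03-16 15:31 UTC
Rule 2/4 (KFH, -08:15): 2022-12-03 08:25 UTC ≤ query < 2023-06-23 04:57 UTC
15·60 + 31 - 495 = 436 min
436 = 0·1440 + 436; 436 = 7·60 + 16 → 07:16, same day
→ 2023-03-16 07:16 KFH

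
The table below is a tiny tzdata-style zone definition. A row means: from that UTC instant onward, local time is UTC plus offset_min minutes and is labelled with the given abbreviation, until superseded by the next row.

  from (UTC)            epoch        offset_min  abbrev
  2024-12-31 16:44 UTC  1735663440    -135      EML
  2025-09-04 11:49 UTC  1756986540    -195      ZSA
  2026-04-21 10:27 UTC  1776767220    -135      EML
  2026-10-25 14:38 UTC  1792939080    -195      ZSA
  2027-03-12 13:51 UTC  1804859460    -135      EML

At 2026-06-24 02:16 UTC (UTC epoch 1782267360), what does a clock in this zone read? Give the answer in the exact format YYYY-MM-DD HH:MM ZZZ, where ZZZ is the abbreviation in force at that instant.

Query: 2026-06-24 02:16 UTC
Rule 3/5 (EML, -02:15): 2026-04-21 10:27 UTC ≤ query < 2026-10-25 14:38 UTC
2·60 + 16 - 135 = 1 min
1 = 0·1440 + 1; 1 = 0·60 + 1 → 00:01, same day
→ 2026-06-24 00:01 EML

2026-06-24 00:01 EML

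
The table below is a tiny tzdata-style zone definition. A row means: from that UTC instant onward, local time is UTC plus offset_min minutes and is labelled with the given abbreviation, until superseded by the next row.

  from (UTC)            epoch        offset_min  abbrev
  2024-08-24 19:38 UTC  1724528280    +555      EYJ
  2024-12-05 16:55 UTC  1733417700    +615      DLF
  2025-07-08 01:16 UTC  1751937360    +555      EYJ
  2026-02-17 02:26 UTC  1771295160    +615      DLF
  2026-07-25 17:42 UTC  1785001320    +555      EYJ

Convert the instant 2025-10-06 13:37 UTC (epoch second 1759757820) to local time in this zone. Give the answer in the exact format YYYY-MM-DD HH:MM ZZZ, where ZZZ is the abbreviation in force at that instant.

Query: 2025-10-06 13:37 UTC
Rule 3/5 (EYJ, +09:15): 2025-07-08 01:16 UTC ≤ query < 2026-02-17 02:26 UTC
13·60 + 37 + 555 = 1372 min
1372 = 0·1440 + 1372; 1372 = 22·60 + 52 → 22:52, same day
→ 2025-10-06 22:52 EYJ

2025-10-06 22:52 EYJ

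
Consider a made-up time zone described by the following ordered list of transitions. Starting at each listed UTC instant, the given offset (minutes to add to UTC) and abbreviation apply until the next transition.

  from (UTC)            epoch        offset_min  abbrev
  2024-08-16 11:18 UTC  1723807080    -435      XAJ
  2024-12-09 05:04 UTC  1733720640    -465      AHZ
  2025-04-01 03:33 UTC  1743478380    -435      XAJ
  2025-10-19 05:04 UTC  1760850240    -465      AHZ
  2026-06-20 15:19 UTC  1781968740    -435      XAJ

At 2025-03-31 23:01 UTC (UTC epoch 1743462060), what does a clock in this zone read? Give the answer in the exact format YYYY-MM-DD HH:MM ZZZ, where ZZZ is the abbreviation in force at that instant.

Query: 2025-03-31 23:01 UTC
Rule 2/5 (AHZ, -07:45): 2024-12-09 05:04 UTC ≤ query < 2025-04-01 03:33 UTC
23·60 + 1 - 465 = 916 min
916 = 0·1440 + 916; 916 = 15·60 + 16 → 15:16, same day
→ 2025-03-31 15:16 AHZ

2025-03-31 15:16 AHZ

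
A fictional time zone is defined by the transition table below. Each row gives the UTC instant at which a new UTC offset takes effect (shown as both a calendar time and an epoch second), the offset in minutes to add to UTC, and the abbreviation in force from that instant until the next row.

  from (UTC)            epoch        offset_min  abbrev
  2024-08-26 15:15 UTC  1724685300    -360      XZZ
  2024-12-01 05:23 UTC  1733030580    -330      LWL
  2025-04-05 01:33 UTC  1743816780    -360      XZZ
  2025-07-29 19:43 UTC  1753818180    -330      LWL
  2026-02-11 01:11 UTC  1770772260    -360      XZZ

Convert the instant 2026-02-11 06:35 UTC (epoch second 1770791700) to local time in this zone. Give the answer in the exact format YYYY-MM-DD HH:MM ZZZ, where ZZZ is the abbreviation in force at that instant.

2026-02-11 00:35 XZZ

Query: 2026-02-11 06:35 UTC
Rule 5/5 (XZZ, -06:00): 2026-02-11 01:11 UTC ≤ query < +∞
6·60 + 35 - 360 = 35 min
35 = 0·1440 + 35; 35 = 0·60 + 35 → 00:35, same day
→ 2026-02-11 00:35 XZZ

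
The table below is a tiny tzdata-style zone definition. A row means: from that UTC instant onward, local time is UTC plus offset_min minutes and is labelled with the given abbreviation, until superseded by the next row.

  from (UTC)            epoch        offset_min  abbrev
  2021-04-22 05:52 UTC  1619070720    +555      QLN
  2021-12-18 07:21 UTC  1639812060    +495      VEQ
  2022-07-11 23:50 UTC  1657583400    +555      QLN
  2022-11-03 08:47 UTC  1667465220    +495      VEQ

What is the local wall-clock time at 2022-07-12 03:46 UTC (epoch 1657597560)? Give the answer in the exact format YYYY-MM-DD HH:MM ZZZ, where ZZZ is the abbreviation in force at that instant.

Query: 2022-07-12 03:46 UTC
Rule 3/4 (QLN, +09:15): 2022-07-11 23:50 UTC ≤ query < 2022-11-03 08:47 UTC
3·60 + 46 + 555 = 781 min
781 = 0·1440 + 781; 781 = 13·60 + 1 → 13:01, same day
→ 2022-07-12 13:01 QLN

2022-07-12 13:01 QLN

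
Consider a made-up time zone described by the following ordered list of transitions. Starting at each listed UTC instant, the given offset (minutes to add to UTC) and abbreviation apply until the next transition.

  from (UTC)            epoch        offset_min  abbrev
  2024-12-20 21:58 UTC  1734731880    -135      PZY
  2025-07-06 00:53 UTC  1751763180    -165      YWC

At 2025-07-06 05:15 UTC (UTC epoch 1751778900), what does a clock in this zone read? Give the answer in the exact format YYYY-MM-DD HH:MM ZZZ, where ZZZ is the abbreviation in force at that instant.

Query: 2025-07-06 05:15 UTC
Rule 2/2 (YWC, -02:45): 2025-07-06 00:53 UTC ≤ query < +∞
5·60 + 15 - 165 = 150 min
150 = 0·1440 + 150; 150 = 2·60 + 30 → 02:30, same day
→ 2025-07-06 02:30 YWC

2025-07-06 02:30 YWC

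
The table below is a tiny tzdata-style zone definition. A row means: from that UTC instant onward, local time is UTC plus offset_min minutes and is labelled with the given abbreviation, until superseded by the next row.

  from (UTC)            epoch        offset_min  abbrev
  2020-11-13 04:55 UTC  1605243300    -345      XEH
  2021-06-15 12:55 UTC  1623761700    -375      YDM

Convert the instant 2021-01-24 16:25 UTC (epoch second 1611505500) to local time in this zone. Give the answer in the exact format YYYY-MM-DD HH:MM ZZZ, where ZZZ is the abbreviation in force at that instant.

2021-01-24 10:40 XEH

Query: 2021-01-24 16:25 UTC
Rule 1/2 (XEH, -05:45): 2020-11-13 04:55 UTC ≤ query < 2021-06-15 12:55 UTC
16·60 + 25 - 345 = 640 min
640 = 0·1440 + 640; 640 = 10·60 + 40 → 10:40, same day
→ 2021-01-24 10:40 XEH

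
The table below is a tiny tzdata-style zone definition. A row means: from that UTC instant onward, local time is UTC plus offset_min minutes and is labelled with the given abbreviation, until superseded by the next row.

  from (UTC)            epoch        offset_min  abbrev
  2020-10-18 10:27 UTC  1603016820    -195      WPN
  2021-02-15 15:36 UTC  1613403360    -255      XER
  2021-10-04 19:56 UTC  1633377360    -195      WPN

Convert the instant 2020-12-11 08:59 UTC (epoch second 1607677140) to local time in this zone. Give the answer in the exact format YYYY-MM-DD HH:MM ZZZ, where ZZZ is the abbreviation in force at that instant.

2020-12-11 05:44 WPN

Query: 2020-12-11 08:59 UTC
Rule 1/3 (WPN, -03:15): 2020-10-18 10:27 UTC ≤ query < 2021-02-15 15:36 UTC
8·60 + 59 - 195 = 344 min
344 = 0·1440 + 344; 344 = 5·60 + 44 → 05:44, same day
→ 2020-12-11 05:44 WPN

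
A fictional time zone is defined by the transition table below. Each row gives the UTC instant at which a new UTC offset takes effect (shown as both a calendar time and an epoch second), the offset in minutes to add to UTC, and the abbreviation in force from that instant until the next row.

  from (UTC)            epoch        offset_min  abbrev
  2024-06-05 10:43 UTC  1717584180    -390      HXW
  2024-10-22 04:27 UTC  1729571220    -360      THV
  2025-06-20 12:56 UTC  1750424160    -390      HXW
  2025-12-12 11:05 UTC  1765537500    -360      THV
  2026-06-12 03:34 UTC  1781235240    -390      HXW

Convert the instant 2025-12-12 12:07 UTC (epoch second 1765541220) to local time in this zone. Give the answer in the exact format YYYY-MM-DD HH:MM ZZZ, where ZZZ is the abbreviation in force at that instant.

Query: 2025-12-12 12:07 UTC
Rule 4/5 (THV, -06:00): 2025-12-12 11:05 UTC ≤ query < 2026-06-12 03:34 UTC
12·60 + 7 - 360 = 367 min
367 = 0·1440 + 367; 367 = 6·60 + 7 → 06:07, same day
→ 2025-12-12 06:07 THV

2025-12-12 06:07 THV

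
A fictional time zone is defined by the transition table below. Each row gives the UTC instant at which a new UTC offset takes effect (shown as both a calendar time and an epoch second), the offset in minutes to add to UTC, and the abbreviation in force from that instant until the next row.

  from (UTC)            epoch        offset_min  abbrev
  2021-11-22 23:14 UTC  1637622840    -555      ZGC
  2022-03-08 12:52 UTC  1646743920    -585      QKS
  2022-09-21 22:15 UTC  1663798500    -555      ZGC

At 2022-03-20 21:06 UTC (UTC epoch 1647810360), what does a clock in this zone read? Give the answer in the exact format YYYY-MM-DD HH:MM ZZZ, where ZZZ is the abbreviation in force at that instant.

Query: 2022-03-20 21:06 UTC
Rule 2/3 (QKS, -09:45): 2022-03-08 12:52 UTC ≤ query < 2022-09-21 22:15 UTC
21·60 + 6 - 585 = 681 min
681 = 0·1440 + 681; 681 = 11·60 + 21 → 11:21, same day
→ 2022-03-20 11:21 QKS

2022-03-20 11:21 QKS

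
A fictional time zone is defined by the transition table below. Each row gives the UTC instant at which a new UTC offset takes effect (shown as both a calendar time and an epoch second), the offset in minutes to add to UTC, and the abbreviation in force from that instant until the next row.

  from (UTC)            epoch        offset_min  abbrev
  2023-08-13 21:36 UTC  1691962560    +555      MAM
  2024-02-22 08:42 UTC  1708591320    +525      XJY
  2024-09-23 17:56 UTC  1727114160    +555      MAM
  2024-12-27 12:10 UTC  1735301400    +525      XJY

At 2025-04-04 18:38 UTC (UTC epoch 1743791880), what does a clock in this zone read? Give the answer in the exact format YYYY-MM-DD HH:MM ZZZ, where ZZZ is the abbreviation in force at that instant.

2025-04-05 03:23 XJY

Query: 2025-04-04 18:38 UTC
Rule 4/4 (XJY, +08:45): 2024-12-27 12:10 UTC ≤ query < +∞
18·60 + 38 + 525 = 1643 min
1643 = 1·1440 + 203; 203 = 3·60 + 23 → 03:23, 2025-04-04 + 1 day = 2025-04-05
→ 2025-04-05 03:23 XJY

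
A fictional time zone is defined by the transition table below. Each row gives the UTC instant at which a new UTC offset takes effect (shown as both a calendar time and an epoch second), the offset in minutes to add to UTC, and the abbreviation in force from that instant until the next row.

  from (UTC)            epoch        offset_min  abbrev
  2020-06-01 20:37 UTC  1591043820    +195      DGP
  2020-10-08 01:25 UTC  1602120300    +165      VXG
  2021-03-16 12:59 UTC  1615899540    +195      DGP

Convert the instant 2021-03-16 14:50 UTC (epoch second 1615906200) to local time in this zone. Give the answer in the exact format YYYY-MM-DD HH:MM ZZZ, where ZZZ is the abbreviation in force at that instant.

Query: 2021-03-16 14:50 UTC
Rule 3/3 (DGP, +03:15): 2021-03-16 12:59 UTC ≤ query < +∞
14·60 + 50 + 195 = 1085 min
1085 = 0·1440 + 1085; 1085 = 18·60 + 5 → 18:05, same day
→ 2021-03-16 18:05 DGP

2021-03-16 18:05 DGP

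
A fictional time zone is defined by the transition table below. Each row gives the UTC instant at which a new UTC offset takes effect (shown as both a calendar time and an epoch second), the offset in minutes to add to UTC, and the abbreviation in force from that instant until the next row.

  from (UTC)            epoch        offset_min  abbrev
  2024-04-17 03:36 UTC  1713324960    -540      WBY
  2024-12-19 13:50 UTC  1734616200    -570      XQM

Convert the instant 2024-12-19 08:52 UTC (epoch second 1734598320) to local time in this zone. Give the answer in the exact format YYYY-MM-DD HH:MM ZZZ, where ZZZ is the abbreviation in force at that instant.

Query: 2024-12-19 08:52 UTC
Rule 1/2 (WBY, -09:00): 2024-04-17 03:36 UTC ≤ query < 2024-12-19 13:50 UTC
8·60 + 52 - 540 = -8 min
-8 = -1·1440 + 1432; 1432 = 23·60 + 52 → 23:52, 2024-12-19 - 1 day = 2024-12-18
→ 2024-12-18 23:52 WBY

2024-12-18 23:52 WBY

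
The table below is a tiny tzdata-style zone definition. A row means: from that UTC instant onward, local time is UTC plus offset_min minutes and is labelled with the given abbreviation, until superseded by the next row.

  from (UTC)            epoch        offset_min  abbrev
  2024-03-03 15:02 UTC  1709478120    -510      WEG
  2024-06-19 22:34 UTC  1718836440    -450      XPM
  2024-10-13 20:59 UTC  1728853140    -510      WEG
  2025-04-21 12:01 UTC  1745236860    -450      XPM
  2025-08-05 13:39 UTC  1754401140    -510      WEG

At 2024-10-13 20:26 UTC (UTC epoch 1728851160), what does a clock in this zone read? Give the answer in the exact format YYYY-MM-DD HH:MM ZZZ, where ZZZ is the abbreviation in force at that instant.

Query: 2024-10-13 20:26 UTC
Rule 2/5 (XPM, -07:30): 2024-06-19 22:34 UTC ≤ query < 2024-10-13 20:59 UTC
20·60 + 26 - 450 = 776 min
776 = 0·1440 + 776; 776 = 12·60 + 56 → 12:56, same day
→ 2024-10-13 12:56 XPM

2024-10-13 12:56 XPM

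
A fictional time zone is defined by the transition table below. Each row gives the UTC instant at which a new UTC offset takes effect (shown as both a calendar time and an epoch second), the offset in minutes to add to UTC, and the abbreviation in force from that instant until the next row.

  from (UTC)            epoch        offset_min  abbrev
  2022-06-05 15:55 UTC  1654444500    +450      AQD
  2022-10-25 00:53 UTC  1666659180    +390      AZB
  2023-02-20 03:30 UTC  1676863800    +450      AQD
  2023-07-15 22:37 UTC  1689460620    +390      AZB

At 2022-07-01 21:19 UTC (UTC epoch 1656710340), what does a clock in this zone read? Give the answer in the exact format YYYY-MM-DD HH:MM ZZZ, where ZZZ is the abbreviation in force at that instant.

Query: 2022-07-01 21:19 UTC
Rule 1/4 (AQD, +07:30): 2022-06-05 15:55 UTC ≤ query < 2022-10-25 00:53 UTC
21·60 + 19 + 450 = 1729 min
1729 = 1·1440 + 289; 289 = 4·60 + 49 → 04:49, 2022-07-01 + 1 day = 2022-07-02
→ 2022-07-02 04:49 AQD

2022-07-02 04:49 AQD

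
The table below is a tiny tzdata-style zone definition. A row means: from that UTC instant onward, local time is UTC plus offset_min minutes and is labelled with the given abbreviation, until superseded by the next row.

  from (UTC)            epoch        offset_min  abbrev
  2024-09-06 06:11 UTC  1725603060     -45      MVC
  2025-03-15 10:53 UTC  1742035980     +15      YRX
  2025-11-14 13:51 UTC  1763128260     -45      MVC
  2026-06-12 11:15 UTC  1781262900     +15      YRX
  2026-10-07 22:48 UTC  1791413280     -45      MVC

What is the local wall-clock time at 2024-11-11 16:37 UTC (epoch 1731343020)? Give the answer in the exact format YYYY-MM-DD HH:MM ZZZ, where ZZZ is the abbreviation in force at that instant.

Query: 2024-11-11 16:37 UTC
Rule 1/5 (MVC, -00:45): 2024-09-06 06:11 UTC ≤ query < 2025-03-15 10:53 UTC
16·60 + 37 - 45 = 952 min
952 = 0·1440 + 952; 952 = 15·60 + 52 → 15:52, same day
→ 2024-11-11 15:52 MVC

2024-11-11 15:52 MVC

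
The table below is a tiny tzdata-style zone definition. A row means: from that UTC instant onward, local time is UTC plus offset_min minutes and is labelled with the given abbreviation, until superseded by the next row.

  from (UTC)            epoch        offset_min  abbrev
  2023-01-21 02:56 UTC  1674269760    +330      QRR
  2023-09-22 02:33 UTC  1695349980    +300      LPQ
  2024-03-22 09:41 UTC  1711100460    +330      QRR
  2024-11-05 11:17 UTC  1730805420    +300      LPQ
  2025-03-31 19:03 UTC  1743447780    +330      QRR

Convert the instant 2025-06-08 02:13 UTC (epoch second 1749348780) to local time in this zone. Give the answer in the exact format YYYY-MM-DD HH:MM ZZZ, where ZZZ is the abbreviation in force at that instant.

Query: 2025-06-08 02:13 UTC
Rule 5/5 (QRR, +05:30): 2025-03-31 19:03 UTC ≤ query < +∞
2·60 + 13 + 330 = 463 min
463 = 0·1440 + 463; 463 = 7·60 + 43 → 07:43, same day
→ 2025-06-08 07:43 QRR

2025-06-08 07:43 QRR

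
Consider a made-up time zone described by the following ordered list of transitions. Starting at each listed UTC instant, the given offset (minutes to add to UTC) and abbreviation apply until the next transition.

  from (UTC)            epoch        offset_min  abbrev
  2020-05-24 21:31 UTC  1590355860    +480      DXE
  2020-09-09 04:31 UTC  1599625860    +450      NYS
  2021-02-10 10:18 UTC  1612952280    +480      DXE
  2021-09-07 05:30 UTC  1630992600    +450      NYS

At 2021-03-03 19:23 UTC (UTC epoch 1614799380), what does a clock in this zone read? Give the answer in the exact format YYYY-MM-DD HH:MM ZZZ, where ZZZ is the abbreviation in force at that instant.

2021-03-04 03:23 DXE

Query: 2021-03-03 19:23 UTC
Rule 3/4 (DXE, +08:00): 2021-02-10 10:18 UTC ≤ query < 2021-09-07 05:30 UTC
19·60 + 23 + 480 = 1643 min
1643 = 1·1440 + 203; 203 = 3·60 + 23 → 03:23, 2021-03-03 + 1 day = 2021-03-04
→ 2021-03-04 03:23 DXE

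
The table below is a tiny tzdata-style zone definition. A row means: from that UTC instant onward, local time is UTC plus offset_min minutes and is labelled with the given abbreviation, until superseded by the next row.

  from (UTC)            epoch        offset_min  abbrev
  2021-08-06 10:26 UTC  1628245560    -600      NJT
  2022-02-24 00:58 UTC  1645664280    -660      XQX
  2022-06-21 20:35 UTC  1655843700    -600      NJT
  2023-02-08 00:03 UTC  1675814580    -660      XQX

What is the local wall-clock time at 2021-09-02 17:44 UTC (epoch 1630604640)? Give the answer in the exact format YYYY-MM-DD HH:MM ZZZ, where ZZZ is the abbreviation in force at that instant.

2021-09-02 07:44 NJT

Query: 2021-09-02 17:44 UTC
Rule 1/4 (NJT, -10:00): 2021-08-06 10:26 UTC ≤ query < 2022-02-24 00:58 UTC
17·60 + 44 - 600 = 464 min
464 = 0·1440 + 464; 464 = 7·60 + 44 → 07:44, same day
→ 2021-09-02 07:44 NJT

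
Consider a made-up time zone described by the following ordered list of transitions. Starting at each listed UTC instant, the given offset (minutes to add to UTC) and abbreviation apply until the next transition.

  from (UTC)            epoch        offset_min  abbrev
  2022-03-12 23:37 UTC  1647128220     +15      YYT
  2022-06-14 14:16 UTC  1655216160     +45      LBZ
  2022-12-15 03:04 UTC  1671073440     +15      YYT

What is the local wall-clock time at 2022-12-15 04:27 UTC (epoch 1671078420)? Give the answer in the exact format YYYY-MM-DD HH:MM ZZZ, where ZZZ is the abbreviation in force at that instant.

2022-12-15 04:42 YYT

Query: 2022-12-15 04:27 UTC
Rule 3/3 (YYT, +00:15): 2022-12-15 03:04 UTC ≤ query < +∞
4·60 + 27 + 15 = 282 min
282 = 0·1440 + 282; 282 = 4·60 + 42 → 04:42, same day
→ 2022-12-15 04:42 YYT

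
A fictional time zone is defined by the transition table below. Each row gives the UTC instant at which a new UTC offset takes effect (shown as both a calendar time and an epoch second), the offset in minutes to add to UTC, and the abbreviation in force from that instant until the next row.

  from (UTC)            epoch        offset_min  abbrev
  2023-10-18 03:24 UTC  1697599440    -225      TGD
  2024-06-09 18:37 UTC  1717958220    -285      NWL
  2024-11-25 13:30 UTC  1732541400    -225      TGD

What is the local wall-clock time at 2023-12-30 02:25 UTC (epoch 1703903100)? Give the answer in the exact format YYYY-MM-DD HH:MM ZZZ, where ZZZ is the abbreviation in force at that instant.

2023-12-29 22:40 TGD

Query: 2023-12-30 02:25 UTC
Rule 1/3 (TGD, -03:45): 2023-10-18 03:24 UTC ≤ query < 2024-06-09 18:37 UTC
2·60 + 25 - 225 = -80 min
-80 = -1·1440 + 1360; 1360 = 22·60 + 40 → 22:40, 2023-12-30 - 1 day = 2023-12-29
→ 2023-12-29 22:40 TGD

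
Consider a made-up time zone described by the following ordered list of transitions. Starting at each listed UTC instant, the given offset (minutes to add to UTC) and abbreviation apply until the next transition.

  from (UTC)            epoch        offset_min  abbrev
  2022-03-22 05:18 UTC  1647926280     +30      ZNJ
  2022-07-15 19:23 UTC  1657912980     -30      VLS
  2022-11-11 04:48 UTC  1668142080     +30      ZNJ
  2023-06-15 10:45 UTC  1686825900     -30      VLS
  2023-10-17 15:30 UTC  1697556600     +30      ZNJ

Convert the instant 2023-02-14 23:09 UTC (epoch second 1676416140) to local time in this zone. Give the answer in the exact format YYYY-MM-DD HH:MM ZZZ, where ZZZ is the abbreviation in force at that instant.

2023-02-14 23:39 ZNJ

Query: 2023-02-14 23:09 UTC
Rule 3/5 (ZNJ, +00:30): 2022-11-11 04:48 UTC ≤ query < 2023-06-15 10:45 UTC
23·60 + 9 + 30 = 1419 min
1419 = 0·1440 + 1419; 1419 = 23·60 + 39 → 23:39, same day
→ 2023-02-14 23:39 ZNJ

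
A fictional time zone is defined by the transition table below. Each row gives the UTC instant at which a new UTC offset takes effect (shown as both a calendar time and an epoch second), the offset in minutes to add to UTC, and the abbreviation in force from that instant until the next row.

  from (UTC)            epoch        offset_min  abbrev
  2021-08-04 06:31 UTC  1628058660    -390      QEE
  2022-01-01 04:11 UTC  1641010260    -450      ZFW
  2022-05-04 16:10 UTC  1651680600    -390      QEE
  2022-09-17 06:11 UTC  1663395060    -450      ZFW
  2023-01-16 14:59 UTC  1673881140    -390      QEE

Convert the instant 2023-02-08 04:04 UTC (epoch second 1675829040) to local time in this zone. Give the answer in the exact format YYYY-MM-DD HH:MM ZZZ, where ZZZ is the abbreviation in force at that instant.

2023-02-07 21:34 QEE

Query: 2023-02-08 04:04 UTC
Rule 5/5 (QEE, -06:30): 2023-01-16 14:59 UTC ≤ query < +∞
4·60 + 4 - 390 = -146 min
-146 = -1·1440 + 1294; 1294 = 21·60 + 34 → 21:34, 2023-02-08 - 1 day = 2023-02-07
→ 2023-02-07 21:34 QEE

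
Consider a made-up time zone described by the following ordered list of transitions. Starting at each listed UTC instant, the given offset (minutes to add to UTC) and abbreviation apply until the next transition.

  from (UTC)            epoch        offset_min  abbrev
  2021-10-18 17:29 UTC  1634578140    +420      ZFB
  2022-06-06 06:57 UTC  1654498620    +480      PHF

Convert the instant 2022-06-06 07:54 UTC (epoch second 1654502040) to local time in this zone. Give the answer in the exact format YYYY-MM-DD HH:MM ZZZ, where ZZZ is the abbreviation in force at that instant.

Query: 2022-06-06 07:54 UTC
Rule 2/2 (PHF, +08:00): 2022-06-06 06:57 UTC ≤ query < +∞
7·60 + 54 + 480 = 954 min
954 = 0·1440 + 954; 954 = 15·60 + 54 → 15:54, same day
→ 2022-06-06 15:54 PHF

2022-06-06 15:54 PHF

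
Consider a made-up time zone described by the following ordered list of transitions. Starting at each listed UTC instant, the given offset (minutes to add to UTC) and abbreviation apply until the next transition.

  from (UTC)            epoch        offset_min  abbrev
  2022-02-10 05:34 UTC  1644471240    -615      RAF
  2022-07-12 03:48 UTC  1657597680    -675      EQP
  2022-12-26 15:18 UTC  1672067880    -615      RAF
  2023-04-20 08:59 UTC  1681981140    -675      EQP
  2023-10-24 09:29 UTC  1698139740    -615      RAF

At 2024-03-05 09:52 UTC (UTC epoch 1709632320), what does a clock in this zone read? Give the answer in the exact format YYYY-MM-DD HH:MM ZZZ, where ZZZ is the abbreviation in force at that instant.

Query: 2024-03-05 09:52 UTC
Rule 5/5 (RAF, -10:15): 2023-10-24 09:29 UTC ≤ query < +∞
9·60 + 52 - 615 = -23 min
-23 = -1·1440 + 1417; 1417 = 23·60 + 37 → 23:37, 2024-03-05 - 1 day = 2024-03-04
→ 2024-03-04 23:37 RAF

2024-03-04 23:37 RAF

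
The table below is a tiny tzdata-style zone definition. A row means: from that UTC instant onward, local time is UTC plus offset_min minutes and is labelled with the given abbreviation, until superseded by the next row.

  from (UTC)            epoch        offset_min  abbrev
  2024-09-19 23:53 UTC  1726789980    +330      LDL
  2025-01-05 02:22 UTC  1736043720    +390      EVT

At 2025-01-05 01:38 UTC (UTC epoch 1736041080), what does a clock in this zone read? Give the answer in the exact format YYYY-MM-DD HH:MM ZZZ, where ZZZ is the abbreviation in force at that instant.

2025-01-05 07:08 LDL

Query: 2025-01-05 01:38 UTC
Rule 1/2 (LDL, +05:30): 2024-09-19 23:53 UTC ≤ query < 2025-01-05 02:22 UTC
1·60 + 38 + 330 = 428 min
428 = 0·1440 + 428; 428 = 7·60 + 8 → 07:08, same day
→ 2025-01-05 07:08 LDL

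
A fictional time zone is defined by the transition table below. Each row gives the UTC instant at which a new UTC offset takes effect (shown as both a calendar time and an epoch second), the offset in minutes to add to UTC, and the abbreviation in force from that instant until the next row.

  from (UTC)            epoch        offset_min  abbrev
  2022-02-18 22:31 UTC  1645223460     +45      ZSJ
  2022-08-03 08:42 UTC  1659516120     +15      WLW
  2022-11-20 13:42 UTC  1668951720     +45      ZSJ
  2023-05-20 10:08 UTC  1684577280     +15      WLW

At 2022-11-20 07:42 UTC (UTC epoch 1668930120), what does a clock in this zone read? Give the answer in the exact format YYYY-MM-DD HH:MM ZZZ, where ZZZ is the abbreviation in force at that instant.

2022-11-20 07:57 WLW

Query: 2022-11-20 07:42 UTC
Rule 2/4 (WLW, +00:15): 2022-08-03 08:42 UTC ≤ query < 2022-11-20 13:42 UTC
7·60 + 42 + 15 = 477 min
477 = 0·1440 + 477; 477 = 7·60 + 57 → 07:57, same day
→ 2022-11-20 07:57 WLW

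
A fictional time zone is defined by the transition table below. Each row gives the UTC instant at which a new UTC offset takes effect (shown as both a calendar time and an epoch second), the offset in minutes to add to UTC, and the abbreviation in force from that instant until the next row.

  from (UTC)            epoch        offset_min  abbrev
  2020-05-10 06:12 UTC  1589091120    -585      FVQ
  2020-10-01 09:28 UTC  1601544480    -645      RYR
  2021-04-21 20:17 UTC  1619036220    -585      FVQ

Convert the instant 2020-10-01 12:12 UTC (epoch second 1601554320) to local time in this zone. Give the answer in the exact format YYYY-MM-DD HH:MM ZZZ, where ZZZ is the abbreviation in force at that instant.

2020-10-01 01:27 RYR

Query: 2020-10-01 12:12 UTC
Rule 2/3 (RYR, -10:45): 2020-10-01 09:28 UTC ≤ query < 2021-04-21 20:17 UTC
12·60 + 12 - 645 = 87 min
87 = 0·1440 + 87; 87 = 1·60 + 27 → 01:27, same day
→ 2020-10-01 01:27 RYR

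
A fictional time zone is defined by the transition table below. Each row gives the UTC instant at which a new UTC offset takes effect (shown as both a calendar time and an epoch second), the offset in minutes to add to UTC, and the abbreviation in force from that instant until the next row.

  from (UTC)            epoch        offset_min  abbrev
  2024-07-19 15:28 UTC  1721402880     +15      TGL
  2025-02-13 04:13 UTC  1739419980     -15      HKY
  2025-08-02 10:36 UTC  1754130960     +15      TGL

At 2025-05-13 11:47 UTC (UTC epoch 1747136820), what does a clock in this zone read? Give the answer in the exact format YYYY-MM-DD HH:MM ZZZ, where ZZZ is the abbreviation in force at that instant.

Query: 2025-05-13 11:47 UTC
Rule 2/3 (HKY, -00:15): 2025-02-13 04:13 UTC ≤ query < 2025-08-02 10:36 UTC
11·60 + 47 - 15 = 692 min
692 = 0·1440 + 692; 692 = 11·60 + 32 → 11:32, same day
→ 2025-05-13 11:32 HKY

2025-05-13 11:32 HKY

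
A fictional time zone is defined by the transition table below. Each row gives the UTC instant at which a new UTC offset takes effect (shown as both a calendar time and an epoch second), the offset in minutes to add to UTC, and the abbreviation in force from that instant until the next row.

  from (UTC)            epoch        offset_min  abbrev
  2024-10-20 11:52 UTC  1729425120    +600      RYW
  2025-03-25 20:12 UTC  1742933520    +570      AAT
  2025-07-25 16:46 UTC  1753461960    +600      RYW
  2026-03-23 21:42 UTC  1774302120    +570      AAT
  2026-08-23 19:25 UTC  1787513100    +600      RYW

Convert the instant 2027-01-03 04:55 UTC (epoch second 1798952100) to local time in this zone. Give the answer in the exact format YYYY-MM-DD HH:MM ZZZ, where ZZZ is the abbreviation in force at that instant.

2027-01-03 14:55 RYW

Query: 2027-01-03 04:55 UTC
Rule 5/5 (RYW, +10:00): 2026-08-23 19:25 UTC ≤ query < +∞
4·60 + 55 + 600 = 895 min
895 = 0·1440 + 895; 895 = 14·60 + 55 → 14:55, same day
→ 2027-01-03 14:55 RYW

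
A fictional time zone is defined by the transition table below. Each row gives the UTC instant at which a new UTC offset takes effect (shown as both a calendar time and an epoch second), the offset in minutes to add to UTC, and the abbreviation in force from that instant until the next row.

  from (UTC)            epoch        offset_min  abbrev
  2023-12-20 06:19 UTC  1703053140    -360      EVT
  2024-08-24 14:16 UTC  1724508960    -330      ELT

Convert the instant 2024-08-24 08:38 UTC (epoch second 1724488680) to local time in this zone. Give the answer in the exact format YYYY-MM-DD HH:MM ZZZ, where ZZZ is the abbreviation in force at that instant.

2024-08-24 02:38 EVT

Query: 2024-08-24 08:38 UTC
Rule 1/2 (EVT, -06:00): 2023-12-20 06:19 UTC ≤ query < 2024-08-24 14:16 UTC
8·60 + 38 - 360 = 158 min
158 = 0·1440 + 158; 158 = 2·60 + 38 → 02:38, same day
→ 2024-08-24 02:38 EVT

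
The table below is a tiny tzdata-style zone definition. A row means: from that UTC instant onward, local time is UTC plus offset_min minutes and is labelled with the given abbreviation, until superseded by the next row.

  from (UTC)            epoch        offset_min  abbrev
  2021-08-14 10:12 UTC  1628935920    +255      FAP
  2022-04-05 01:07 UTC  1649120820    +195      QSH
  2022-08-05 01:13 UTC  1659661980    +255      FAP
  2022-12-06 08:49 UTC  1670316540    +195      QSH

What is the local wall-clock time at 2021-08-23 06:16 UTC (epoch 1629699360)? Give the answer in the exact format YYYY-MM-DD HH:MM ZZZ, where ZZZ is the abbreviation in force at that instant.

Query: 2021-08-23 06:16 UTC
Rule 1/4 (FAP, +04:15): 2021-08-14 10:12 UTC ≤ query < 2022-04-05 01:07 UTC
6·60 + 16 + 255 = 631 min
631 = 0·1440 + 631; 631 = 10·60 + 31 → 10:31, same day
→ 2021-08-23 10:31 FAP

2021-08-23 10:31 FAP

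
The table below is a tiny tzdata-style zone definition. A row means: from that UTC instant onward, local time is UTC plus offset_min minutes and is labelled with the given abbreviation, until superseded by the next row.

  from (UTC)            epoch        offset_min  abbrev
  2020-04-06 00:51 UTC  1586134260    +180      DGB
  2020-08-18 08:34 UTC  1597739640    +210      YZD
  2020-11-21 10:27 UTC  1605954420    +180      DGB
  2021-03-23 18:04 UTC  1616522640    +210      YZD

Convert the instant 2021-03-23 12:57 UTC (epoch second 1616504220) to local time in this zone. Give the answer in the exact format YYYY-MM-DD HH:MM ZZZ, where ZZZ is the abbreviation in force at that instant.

2021-03-23 15:57 DGB

Query: 2021-03-23 12:57 UTC
Rule 3/4 (DGB, +03:00): 2020-11-21 10:27 UTC ≤ query < 2021-03-23 18:04 UTC
12·60 + 57 + 180 = 957 min
957 = 0·1440 + 957; 957 = 15·60 + 57 → 15:57, same day
→ 2021-03-23 15:57 DGB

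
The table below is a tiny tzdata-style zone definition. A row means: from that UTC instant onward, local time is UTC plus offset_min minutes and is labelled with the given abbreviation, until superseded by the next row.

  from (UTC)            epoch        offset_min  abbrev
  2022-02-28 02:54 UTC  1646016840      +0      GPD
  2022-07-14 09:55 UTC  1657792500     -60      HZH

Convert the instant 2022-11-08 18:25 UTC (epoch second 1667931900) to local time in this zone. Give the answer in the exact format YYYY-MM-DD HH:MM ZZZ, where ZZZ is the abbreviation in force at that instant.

2022-11-08 17:25 HZH

Query: 2022-11-08 18:25 UTC
Rule 2/2 (HZH, -01:00): 2022-07-14 09:55 UTC ≤ query < +∞
18·60 + 25 - 60 = 1045 min
1045 = 0·1440 + 1045; 1045 = 17·60 + 25 → 17:25, same day
→ 2022-11-08 17:25 HZH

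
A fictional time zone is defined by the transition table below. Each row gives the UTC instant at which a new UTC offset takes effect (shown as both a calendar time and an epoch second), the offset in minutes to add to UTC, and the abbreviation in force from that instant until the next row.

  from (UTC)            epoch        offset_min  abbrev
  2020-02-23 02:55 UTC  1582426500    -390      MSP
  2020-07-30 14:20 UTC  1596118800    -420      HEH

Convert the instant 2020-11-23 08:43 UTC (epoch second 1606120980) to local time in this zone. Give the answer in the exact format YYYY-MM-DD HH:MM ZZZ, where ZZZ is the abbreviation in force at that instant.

2020-11-23 01:43 HEH

Query: 2020-11-23 08:43 UTC
Rule 2/2 (HEH, -07:00): 2020-07-30 14:20 UTC ≤ query < +∞
8·60 + 43 - 420 = 103 min
103 = 0·1440 + 103; 103 = 1·60 + 43 → 01:43, same day
→ 2020-11-23 01:43 HEH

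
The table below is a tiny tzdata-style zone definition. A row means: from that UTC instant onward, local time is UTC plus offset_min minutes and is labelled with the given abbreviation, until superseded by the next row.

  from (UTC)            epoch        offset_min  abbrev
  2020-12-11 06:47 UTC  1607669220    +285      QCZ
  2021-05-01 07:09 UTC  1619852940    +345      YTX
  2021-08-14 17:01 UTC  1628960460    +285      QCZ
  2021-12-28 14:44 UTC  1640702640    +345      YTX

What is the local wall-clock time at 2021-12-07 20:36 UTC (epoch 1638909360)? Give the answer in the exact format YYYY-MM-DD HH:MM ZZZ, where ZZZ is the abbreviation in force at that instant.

2021-12-08 01:21 QCZ

Query: 2021-12-07 20:36 UTC
Rule 3/4 (QCZ, +04:45): 2021-08-14 17:01 UTC ≤ query < 2021-12-28 14:44 UTC
20·60 + 36 + 285 = 1521 min
1521 = 1·1440 + 81; 81 = 1·60 + 21 → 01:21, 2021-12-07 + 1 day = 2021-12-08
→ 2021-12-08 01:21 QCZ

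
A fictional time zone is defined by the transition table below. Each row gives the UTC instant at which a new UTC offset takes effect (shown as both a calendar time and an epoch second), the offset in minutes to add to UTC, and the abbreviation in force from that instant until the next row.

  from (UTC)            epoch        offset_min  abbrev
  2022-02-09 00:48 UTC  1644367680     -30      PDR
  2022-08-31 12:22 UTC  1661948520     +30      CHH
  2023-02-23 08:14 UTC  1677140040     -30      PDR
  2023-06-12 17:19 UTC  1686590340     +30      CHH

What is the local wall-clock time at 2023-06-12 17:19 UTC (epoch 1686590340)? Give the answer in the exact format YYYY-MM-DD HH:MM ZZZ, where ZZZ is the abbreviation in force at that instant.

2023-06-12 17:49 CHH

Query: 2023-06-12 17:19 UTC
Rule 4/4 (CHH, +00:30): 2023-06-12 17:19 UTC ≤ query < +∞
17·60 + 19 + 30 = 1069 min
1069 = 0·1440 + 1069; 1069 = 17·60 + 49 → 17:49, same day
→ 2023-06-12 17:49 CHH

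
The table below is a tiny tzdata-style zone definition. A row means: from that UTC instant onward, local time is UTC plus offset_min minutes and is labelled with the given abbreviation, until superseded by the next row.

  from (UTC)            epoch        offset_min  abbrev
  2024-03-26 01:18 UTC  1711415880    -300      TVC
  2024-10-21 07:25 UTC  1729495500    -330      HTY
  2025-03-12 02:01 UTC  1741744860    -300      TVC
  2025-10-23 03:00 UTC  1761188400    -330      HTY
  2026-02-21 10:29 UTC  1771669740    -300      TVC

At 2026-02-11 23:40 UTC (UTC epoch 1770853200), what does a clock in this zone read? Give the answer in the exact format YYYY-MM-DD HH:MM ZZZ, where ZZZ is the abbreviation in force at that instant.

Query: 2026-02-11 23:40 UTC
Rule 4/5 (HTY, -05:30): 2025-10-23 03:00 UTC ≤ query < 2026-02-21 10:29 UTC
23·60 + 40 - 330 = 1090 min
1090 = 0·1440 + 1090; 1090 = 18·60 + 10 → 18:10, same day
→ 2026-02-11 18:10 HTY

2026-02-11 18:10 HTY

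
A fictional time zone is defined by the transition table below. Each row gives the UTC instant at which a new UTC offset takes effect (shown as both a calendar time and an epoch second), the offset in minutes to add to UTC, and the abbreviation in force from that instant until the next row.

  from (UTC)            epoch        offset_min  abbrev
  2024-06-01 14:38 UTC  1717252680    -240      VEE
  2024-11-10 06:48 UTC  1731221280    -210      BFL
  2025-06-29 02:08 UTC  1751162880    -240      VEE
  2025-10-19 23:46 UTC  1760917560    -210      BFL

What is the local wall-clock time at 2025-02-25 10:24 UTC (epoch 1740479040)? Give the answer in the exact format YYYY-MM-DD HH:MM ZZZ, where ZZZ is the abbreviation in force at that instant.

2025-02-25 06:54 BFL

Query: 2025-02-25 10:24 UTC
Rule 2/4 (BFL, -03:30): 2024-11-10 06:48 UTC ≤ query < 2025-06-29 02:08 UTC
10·60 + 24 - 210 = 414 min
414 = 0·1440 + 414; 414 = 6·60 + 54 → 06:54, same day
→ 2025-02-25 06:54 BFL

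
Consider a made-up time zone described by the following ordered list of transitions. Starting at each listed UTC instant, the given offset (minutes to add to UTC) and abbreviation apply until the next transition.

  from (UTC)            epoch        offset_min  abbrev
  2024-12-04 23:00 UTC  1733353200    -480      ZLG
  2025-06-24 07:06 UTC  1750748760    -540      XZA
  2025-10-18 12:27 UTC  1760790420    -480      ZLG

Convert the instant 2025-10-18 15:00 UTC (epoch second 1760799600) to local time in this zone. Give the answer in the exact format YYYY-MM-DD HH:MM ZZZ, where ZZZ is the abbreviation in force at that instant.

Query: 2025-10-18 15:00 UTC
Rule 3/3 (ZLG, -08:00): 2025-10-18 12:27 UTC ≤ query < +∞
15·60 + 0 - 480 = 420 min
420 = 0·1440 + 420; 420 = 7·60 + 0 → 07:00, same day
→ 2025-10-18 07:00 ZLG

2025-10-18 07:00 ZLG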